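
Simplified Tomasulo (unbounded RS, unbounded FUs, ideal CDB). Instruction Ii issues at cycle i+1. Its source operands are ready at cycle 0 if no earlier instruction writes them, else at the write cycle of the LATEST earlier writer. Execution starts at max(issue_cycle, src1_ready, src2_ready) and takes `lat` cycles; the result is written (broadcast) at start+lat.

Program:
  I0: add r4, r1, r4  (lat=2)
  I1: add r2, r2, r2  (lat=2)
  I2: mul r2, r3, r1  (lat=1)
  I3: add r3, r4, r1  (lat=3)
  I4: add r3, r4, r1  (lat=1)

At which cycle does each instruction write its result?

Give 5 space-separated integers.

Answer: 3 4 4 7 6

Derivation:
I0 add r4: issue@1 deps=(None,None) exec_start@1 write@3
I1 add r2: issue@2 deps=(None,None) exec_start@2 write@4
I2 mul r2: issue@3 deps=(None,None) exec_start@3 write@4
I3 add r3: issue@4 deps=(0,None) exec_start@4 write@7
I4 add r3: issue@5 deps=(0,None) exec_start@5 write@6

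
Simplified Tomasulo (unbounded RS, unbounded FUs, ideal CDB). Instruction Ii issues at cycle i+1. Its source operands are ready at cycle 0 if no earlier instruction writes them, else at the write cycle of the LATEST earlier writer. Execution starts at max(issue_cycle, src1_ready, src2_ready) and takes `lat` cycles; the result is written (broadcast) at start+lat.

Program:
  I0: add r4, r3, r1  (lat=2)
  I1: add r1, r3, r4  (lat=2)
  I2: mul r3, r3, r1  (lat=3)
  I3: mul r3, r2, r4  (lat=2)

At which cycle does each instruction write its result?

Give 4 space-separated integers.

Answer: 3 5 8 6

Derivation:
I0 add r4: issue@1 deps=(None,None) exec_start@1 write@3
I1 add r1: issue@2 deps=(None,0) exec_start@3 write@5
I2 mul r3: issue@3 deps=(None,1) exec_start@5 write@8
I3 mul r3: issue@4 deps=(None,0) exec_start@4 write@6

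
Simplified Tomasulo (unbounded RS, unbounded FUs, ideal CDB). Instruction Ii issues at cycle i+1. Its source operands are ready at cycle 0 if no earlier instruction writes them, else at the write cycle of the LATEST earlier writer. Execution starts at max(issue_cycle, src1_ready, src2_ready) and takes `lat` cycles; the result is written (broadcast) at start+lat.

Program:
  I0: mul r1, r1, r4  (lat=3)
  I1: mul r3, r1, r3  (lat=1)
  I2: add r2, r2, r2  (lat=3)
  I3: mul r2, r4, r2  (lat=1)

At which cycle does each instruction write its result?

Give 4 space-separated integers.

I0 mul r1: issue@1 deps=(None,None) exec_start@1 write@4
I1 mul r3: issue@2 deps=(0,None) exec_start@4 write@5
I2 add r2: issue@3 deps=(None,None) exec_start@3 write@6
I3 mul r2: issue@4 deps=(None,2) exec_start@6 write@7

Answer: 4 5 6 7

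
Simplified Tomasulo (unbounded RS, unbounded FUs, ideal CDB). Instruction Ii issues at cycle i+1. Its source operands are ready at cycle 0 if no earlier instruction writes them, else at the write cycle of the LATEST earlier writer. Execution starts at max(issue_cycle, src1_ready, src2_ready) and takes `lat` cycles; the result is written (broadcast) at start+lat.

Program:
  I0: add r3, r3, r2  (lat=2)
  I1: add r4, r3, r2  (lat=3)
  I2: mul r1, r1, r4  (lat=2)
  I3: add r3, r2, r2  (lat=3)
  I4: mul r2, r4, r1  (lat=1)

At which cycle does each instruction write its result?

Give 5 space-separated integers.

Answer: 3 6 8 7 9

Derivation:
I0 add r3: issue@1 deps=(None,None) exec_start@1 write@3
I1 add r4: issue@2 deps=(0,None) exec_start@3 write@6
I2 mul r1: issue@3 deps=(None,1) exec_start@6 write@8
I3 add r3: issue@4 deps=(None,None) exec_start@4 write@7
I4 mul r2: issue@5 deps=(1,2) exec_start@8 write@9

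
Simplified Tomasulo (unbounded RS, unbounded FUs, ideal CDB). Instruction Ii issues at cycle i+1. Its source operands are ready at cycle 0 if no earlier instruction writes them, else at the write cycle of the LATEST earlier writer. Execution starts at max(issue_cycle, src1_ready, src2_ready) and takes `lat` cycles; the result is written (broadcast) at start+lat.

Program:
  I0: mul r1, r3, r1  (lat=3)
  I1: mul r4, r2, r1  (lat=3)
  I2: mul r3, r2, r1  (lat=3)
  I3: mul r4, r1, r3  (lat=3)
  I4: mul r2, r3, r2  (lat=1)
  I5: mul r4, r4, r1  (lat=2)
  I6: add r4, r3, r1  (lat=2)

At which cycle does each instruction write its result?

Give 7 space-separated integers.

Answer: 4 7 7 10 8 12 9

Derivation:
I0 mul r1: issue@1 deps=(None,None) exec_start@1 write@4
I1 mul r4: issue@2 deps=(None,0) exec_start@4 write@7
I2 mul r3: issue@3 deps=(None,0) exec_start@4 write@7
I3 mul r4: issue@4 deps=(0,2) exec_start@7 write@10
I4 mul r2: issue@5 deps=(2,None) exec_start@7 write@8
I5 mul r4: issue@6 deps=(3,0) exec_start@10 write@12
I6 add r4: issue@7 deps=(2,0) exec_start@7 write@9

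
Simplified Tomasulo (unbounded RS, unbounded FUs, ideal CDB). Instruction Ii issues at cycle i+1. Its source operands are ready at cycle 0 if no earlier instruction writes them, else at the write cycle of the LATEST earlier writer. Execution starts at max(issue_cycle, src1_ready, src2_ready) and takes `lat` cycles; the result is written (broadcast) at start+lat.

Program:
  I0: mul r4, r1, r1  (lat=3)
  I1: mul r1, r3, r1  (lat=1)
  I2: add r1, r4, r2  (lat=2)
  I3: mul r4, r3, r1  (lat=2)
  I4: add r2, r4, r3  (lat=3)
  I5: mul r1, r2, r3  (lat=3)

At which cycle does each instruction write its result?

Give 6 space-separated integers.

I0 mul r4: issue@1 deps=(None,None) exec_start@1 write@4
I1 mul r1: issue@2 deps=(None,None) exec_start@2 write@3
I2 add r1: issue@3 deps=(0,None) exec_start@4 write@6
I3 mul r4: issue@4 deps=(None,2) exec_start@6 write@8
I4 add r2: issue@5 deps=(3,None) exec_start@8 write@11
I5 mul r1: issue@6 deps=(4,None) exec_start@11 write@14

Answer: 4 3 6 8 11 14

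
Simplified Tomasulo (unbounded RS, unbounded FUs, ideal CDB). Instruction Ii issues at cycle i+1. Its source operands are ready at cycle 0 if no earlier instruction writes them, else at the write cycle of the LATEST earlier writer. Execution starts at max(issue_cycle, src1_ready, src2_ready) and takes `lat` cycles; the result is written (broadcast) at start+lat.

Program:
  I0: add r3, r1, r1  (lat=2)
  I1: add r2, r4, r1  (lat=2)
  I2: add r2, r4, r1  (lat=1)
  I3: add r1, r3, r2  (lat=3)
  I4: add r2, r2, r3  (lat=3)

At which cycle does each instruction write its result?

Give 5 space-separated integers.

Answer: 3 4 4 7 8

Derivation:
I0 add r3: issue@1 deps=(None,None) exec_start@1 write@3
I1 add r2: issue@2 deps=(None,None) exec_start@2 write@4
I2 add r2: issue@3 deps=(None,None) exec_start@3 write@4
I3 add r1: issue@4 deps=(0,2) exec_start@4 write@7
I4 add r2: issue@5 deps=(2,0) exec_start@5 write@8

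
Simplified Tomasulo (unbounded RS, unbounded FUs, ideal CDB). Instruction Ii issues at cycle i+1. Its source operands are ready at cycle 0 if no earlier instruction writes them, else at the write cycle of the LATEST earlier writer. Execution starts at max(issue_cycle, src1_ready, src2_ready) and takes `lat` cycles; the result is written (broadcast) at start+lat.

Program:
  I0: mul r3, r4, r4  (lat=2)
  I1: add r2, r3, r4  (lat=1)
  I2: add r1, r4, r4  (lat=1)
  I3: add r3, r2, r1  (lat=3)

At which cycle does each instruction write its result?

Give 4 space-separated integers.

I0 mul r3: issue@1 deps=(None,None) exec_start@1 write@3
I1 add r2: issue@2 deps=(0,None) exec_start@3 write@4
I2 add r1: issue@3 deps=(None,None) exec_start@3 write@4
I3 add r3: issue@4 deps=(1,2) exec_start@4 write@7

Answer: 3 4 4 7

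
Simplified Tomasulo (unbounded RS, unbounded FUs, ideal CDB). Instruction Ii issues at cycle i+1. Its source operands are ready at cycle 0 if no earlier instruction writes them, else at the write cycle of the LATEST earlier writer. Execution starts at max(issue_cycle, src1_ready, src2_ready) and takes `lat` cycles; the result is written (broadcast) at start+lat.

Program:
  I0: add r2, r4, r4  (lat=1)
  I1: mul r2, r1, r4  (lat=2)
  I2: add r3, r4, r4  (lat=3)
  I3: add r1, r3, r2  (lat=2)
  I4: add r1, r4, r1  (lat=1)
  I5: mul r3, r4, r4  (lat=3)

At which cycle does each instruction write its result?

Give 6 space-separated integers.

Answer: 2 4 6 8 9 9

Derivation:
I0 add r2: issue@1 deps=(None,None) exec_start@1 write@2
I1 mul r2: issue@2 deps=(None,None) exec_start@2 write@4
I2 add r3: issue@3 deps=(None,None) exec_start@3 write@6
I3 add r1: issue@4 deps=(2,1) exec_start@6 write@8
I4 add r1: issue@5 deps=(None,3) exec_start@8 write@9
I5 mul r3: issue@6 deps=(None,None) exec_start@6 write@9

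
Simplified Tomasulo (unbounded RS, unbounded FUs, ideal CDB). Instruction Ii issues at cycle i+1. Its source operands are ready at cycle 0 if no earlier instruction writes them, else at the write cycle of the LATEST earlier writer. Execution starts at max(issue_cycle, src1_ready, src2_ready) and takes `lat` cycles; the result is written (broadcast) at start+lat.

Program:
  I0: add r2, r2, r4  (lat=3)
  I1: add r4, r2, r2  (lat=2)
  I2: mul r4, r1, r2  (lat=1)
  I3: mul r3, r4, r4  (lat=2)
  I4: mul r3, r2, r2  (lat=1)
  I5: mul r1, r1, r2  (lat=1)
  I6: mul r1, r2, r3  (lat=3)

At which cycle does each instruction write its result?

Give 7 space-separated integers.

I0 add r2: issue@1 deps=(None,None) exec_start@1 write@4
I1 add r4: issue@2 deps=(0,0) exec_start@4 write@6
I2 mul r4: issue@3 deps=(None,0) exec_start@4 write@5
I3 mul r3: issue@4 deps=(2,2) exec_start@5 write@7
I4 mul r3: issue@5 deps=(0,0) exec_start@5 write@6
I5 mul r1: issue@6 deps=(None,0) exec_start@6 write@7
I6 mul r1: issue@7 deps=(0,4) exec_start@7 write@10

Answer: 4 6 5 7 6 7 10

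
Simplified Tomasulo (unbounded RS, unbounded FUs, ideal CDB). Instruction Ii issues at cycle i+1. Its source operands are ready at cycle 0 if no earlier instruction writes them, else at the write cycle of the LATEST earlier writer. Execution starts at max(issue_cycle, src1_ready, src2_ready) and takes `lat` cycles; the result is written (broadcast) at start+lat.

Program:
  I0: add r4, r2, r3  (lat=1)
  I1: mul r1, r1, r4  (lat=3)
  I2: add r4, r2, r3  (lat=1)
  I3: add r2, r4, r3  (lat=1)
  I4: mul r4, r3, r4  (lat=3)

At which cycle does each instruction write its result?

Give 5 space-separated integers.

Answer: 2 5 4 5 8

Derivation:
I0 add r4: issue@1 deps=(None,None) exec_start@1 write@2
I1 mul r1: issue@2 deps=(None,0) exec_start@2 write@5
I2 add r4: issue@3 deps=(None,None) exec_start@3 write@4
I3 add r2: issue@4 deps=(2,None) exec_start@4 write@5
I4 mul r4: issue@5 deps=(None,2) exec_start@5 write@8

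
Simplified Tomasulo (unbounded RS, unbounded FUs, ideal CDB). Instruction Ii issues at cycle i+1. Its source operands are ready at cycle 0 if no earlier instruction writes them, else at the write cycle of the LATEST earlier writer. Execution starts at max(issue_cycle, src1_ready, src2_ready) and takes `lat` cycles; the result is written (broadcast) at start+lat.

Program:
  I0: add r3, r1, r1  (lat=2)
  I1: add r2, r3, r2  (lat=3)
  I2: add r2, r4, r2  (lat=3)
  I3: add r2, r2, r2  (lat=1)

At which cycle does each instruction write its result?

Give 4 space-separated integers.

Answer: 3 6 9 10

Derivation:
I0 add r3: issue@1 deps=(None,None) exec_start@1 write@3
I1 add r2: issue@2 deps=(0,None) exec_start@3 write@6
I2 add r2: issue@3 deps=(None,1) exec_start@6 write@9
I3 add r2: issue@4 deps=(2,2) exec_start@9 write@10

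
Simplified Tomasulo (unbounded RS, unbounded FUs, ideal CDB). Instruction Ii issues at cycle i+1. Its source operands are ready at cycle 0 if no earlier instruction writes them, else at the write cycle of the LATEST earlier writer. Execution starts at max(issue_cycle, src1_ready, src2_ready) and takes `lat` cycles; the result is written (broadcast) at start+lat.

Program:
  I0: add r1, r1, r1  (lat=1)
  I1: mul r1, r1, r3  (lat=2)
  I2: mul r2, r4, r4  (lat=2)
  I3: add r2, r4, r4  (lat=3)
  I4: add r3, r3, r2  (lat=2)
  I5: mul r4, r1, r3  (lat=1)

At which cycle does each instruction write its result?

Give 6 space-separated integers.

Answer: 2 4 5 7 9 10

Derivation:
I0 add r1: issue@1 deps=(None,None) exec_start@1 write@2
I1 mul r1: issue@2 deps=(0,None) exec_start@2 write@4
I2 mul r2: issue@3 deps=(None,None) exec_start@3 write@5
I3 add r2: issue@4 deps=(None,None) exec_start@4 write@7
I4 add r3: issue@5 deps=(None,3) exec_start@7 write@9
I5 mul r4: issue@6 deps=(1,4) exec_start@9 write@10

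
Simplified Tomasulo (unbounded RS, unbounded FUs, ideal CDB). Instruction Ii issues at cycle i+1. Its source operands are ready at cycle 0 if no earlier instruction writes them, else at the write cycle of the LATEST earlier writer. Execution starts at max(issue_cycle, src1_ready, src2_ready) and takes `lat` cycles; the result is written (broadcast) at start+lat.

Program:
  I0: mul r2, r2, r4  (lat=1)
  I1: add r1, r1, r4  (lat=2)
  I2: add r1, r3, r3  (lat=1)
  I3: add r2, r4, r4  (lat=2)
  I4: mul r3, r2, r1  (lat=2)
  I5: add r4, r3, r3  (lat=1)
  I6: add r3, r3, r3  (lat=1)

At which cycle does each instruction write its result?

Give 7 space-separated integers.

I0 mul r2: issue@1 deps=(None,None) exec_start@1 write@2
I1 add r1: issue@2 deps=(None,None) exec_start@2 write@4
I2 add r1: issue@3 deps=(None,None) exec_start@3 write@4
I3 add r2: issue@4 deps=(None,None) exec_start@4 write@6
I4 mul r3: issue@5 deps=(3,2) exec_start@6 write@8
I5 add r4: issue@6 deps=(4,4) exec_start@8 write@9
I6 add r3: issue@7 deps=(4,4) exec_start@8 write@9

Answer: 2 4 4 6 8 9 9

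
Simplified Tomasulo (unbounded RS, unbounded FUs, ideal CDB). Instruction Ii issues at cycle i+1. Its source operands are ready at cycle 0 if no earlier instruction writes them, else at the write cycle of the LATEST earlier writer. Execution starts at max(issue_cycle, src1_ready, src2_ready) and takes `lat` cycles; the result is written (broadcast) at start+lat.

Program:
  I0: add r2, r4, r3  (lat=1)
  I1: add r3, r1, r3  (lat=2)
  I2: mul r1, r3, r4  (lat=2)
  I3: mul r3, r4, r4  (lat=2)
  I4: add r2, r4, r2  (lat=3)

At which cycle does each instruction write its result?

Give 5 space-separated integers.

Answer: 2 4 6 6 8

Derivation:
I0 add r2: issue@1 deps=(None,None) exec_start@1 write@2
I1 add r3: issue@2 deps=(None,None) exec_start@2 write@4
I2 mul r1: issue@3 deps=(1,None) exec_start@4 write@6
I3 mul r3: issue@4 deps=(None,None) exec_start@4 write@6
I4 add r2: issue@5 deps=(None,0) exec_start@5 write@8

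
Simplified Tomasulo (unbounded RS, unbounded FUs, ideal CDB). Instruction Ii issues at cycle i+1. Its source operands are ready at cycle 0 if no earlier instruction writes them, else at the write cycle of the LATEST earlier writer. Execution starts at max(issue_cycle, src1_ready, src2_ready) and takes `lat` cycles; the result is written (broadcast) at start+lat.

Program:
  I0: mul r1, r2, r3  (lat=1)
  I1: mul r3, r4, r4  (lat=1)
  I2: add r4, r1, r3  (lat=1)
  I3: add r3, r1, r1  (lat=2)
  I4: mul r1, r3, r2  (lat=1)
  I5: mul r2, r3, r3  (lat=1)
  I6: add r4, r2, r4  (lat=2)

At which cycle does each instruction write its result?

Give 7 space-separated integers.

Answer: 2 3 4 6 7 7 9

Derivation:
I0 mul r1: issue@1 deps=(None,None) exec_start@1 write@2
I1 mul r3: issue@2 deps=(None,None) exec_start@2 write@3
I2 add r4: issue@3 deps=(0,1) exec_start@3 write@4
I3 add r3: issue@4 deps=(0,0) exec_start@4 write@6
I4 mul r1: issue@5 deps=(3,None) exec_start@6 write@7
I5 mul r2: issue@6 deps=(3,3) exec_start@6 write@7
I6 add r4: issue@7 deps=(5,2) exec_start@7 write@9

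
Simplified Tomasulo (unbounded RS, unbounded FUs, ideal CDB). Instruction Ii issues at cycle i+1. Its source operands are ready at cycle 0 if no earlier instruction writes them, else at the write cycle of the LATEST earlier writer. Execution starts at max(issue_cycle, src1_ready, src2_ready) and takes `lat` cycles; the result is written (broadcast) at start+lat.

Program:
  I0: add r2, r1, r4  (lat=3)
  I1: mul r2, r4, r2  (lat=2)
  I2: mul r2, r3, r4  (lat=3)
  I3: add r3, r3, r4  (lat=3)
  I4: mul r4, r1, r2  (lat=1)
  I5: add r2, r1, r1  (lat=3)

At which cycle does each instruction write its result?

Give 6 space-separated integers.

I0 add r2: issue@1 deps=(None,None) exec_start@1 write@4
I1 mul r2: issue@2 deps=(None,0) exec_start@4 write@6
I2 mul r2: issue@3 deps=(None,None) exec_start@3 write@6
I3 add r3: issue@4 deps=(None,None) exec_start@4 write@7
I4 mul r4: issue@5 deps=(None,2) exec_start@6 write@7
I5 add r2: issue@6 deps=(None,None) exec_start@6 write@9

Answer: 4 6 6 7 7 9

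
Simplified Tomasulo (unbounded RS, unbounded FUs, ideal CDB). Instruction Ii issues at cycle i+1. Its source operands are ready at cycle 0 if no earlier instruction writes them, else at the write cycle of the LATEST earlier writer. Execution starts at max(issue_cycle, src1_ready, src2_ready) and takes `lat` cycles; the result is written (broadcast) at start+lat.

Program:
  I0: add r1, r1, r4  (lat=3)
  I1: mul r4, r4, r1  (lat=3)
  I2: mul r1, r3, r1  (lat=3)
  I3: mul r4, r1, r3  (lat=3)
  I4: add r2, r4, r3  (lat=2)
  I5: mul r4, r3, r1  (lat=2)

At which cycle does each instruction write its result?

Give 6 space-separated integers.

Answer: 4 7 7 10 12 9

Derivation:
I0 add r1: issue@1 deps=(None,None) exec_start@1 write@4
I1 mul r4: issue@2 deps=(None,0) exec_start@4 write@7
I2 mul r1: issue@3 deps=(None,0) exec_start@4 write@7
I3 mul r4: issue@4 deps=(2,None) exec_start@7 write@10
I4 add r2: issue@5 deps=(3,None) exec_start@10 write@12
I5 mul r4: issue@6 deps=(None,2) exec_start@7 write@9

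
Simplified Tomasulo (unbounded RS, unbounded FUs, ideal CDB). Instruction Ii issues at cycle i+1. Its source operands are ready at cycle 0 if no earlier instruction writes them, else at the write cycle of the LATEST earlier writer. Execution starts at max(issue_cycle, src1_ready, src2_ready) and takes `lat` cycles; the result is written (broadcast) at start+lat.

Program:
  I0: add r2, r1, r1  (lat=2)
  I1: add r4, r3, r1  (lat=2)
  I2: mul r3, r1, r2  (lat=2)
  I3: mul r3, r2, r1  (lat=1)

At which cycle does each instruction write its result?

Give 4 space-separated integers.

I0 add r2: issue@1 deps=(None,None) exec_start@1 write@3
I1 add r4: issue@2 deps=(None,None) exec_start@2 write@4
I2 mul r3: issue@3 deps=(None,0) exec_start@3 write@5
I3 mul r3: issue@4 deps=(0,None) exec_start@4 write@5

Answer: 3 4 5 5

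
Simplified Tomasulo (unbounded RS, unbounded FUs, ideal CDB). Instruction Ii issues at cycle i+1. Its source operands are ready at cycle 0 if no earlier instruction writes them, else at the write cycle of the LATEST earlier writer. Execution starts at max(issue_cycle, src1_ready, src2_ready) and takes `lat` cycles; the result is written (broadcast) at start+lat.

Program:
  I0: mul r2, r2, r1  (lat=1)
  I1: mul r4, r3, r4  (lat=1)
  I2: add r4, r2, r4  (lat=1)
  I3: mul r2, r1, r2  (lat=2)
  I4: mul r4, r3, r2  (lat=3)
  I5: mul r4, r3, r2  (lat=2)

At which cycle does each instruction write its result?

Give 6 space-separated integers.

Answer: 2 3 4 6 9 8

Derivation:
I0 mul r2: issue@1 deps=(None,None) exec_start@1 write@2
I1 mul r4: issue@2 deps=(None,None) exec_start@2 write@3
I2 add r4: issue@3 deps=(0,1) exec_start@3 write@4
I3 mul r2: issue@4 deps=(None,0) exec_start@4 write@6
I4 mul r4: issue@5 deps=(None,3) exec_start@6 write@9
I5 mul r4: issue@6 deps=(None,3) exec_start@6 write@8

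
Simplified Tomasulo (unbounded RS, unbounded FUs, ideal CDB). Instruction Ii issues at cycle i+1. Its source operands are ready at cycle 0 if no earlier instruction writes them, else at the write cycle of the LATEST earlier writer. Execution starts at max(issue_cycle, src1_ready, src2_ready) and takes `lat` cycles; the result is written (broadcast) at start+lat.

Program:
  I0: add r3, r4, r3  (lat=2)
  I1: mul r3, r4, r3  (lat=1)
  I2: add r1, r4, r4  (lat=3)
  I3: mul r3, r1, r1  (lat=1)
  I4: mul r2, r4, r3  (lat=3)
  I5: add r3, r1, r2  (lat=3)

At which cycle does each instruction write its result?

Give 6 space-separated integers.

I0 add r3: issue@1 deps=(None,None) exec_start@1 write@3
I1 mul r3: issue@2 deps=(None,0) exec_start@3 write@4
I2 add r1: issue@3 deps=(None,None) exec_start@3 write@6
I3 mul r3: issue@4 deps=(2,2) exec_start@6 write@7
I4 mul r2: issue@5 deps=(None,3) exec_start@7 write@10
I5 add r3: issue@6 deps=(2,4) exec_start@10 write@13

Answer: 3 4 6 7 10 13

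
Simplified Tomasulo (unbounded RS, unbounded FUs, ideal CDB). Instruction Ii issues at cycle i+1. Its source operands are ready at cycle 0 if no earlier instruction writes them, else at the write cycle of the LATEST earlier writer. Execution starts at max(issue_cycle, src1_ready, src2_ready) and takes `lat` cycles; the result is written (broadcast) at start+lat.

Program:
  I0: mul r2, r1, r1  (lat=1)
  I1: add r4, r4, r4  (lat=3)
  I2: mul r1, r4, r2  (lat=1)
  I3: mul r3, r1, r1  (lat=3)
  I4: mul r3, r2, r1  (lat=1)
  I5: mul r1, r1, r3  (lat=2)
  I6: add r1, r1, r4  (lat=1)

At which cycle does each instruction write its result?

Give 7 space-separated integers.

Answer: 2 5 6 9 7 9 10

Derivation:
I0 mul r2: issue@1 deps=(None,None) exec_start@1 write@2
I1 add r4: issue@2 deps=(None,None) exec_start@2 write@5
I2 mul r1: issue@3 deps=(1,0) exec_start@5 write@6
I3 mul r3: issue@4 deps=(2,2) exec_start@6 write@9
I4 mul r3: issue@5 deps=(0,2) exec_start@6 write@7
I5 mul r1: issue@6 deps=(2,4) exec_start@7 write@9
I6 add r1: issue@7 deps=(5,1) exec_start@9 write@10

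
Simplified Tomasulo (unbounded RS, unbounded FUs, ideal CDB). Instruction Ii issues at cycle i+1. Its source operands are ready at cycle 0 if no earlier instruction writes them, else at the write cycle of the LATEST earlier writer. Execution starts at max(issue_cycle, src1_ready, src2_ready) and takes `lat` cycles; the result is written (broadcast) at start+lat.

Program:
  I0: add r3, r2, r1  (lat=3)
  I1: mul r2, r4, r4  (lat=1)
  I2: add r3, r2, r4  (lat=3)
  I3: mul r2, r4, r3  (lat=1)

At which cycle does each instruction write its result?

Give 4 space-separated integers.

Answer: 4 3 6 7

Derivation:
I0 add r3: issue@1 deps=(None,None) exec_start@1 write@4
I1 mul r2: issue@2 deps=(None,None) exec_start@2 write@3
I2 add r3: issue@3 deps=(1,None) exec_start@3 write@6
I3 mul r2: issue@4 deps=(None,2) exec_start@6 write@7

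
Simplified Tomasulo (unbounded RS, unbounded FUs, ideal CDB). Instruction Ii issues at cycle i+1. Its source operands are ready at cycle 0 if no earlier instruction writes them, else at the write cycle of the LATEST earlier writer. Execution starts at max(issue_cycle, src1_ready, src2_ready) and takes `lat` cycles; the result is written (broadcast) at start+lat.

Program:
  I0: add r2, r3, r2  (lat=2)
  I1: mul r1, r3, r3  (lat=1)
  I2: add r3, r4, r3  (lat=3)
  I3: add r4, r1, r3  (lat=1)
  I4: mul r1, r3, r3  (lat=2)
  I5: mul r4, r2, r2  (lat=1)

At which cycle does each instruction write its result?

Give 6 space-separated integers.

Answer: 3 3 6 7 8 7

Derivation:
I0 add r2: issue@1 deps=(None,None) exec_start@1 write@3
I1 mul r1: issue@2 deps=(None,None) exec_start@2 write@3
I2 add r3: issue@3 deps=(None,None) exec_start@3 write@6
I3 add r4: issue@4 deps=(1,2) exec_start@6 write@7
I4 mul r1: issue@5 deps=(2,2) exec_start@6 write@8
I5 mul r4: issue@6 deps=(0,0) exec_start@6 write@7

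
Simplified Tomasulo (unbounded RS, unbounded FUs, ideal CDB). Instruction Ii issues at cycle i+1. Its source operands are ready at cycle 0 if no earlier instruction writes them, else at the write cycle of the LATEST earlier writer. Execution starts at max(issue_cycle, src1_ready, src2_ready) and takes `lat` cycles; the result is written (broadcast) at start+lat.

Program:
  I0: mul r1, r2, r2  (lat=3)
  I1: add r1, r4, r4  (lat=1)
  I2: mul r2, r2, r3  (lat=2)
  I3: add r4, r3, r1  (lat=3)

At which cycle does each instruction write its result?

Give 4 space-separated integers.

I0 mul r1: issue@1 deps=(None,None) exec_start@1 write@4
I1 add r1: issue@2 deps=(None,None) exec_start@2 write@3
I2 mul r2: issue@3 deps=(None,None) exec_start@3 write@5
I3 add r4: issue@4 deps=(None,1) exec_start@4 write@7

Answer: 4 3 5 7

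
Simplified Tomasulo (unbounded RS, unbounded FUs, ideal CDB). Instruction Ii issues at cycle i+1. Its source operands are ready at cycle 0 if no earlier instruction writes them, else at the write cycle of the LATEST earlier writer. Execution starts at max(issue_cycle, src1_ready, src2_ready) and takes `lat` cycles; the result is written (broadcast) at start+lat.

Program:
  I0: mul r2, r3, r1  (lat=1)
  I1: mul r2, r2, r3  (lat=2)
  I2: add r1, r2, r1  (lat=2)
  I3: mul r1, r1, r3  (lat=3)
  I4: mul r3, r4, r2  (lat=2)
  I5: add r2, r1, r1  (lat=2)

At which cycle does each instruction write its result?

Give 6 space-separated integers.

Answer: 2 4 6 9 7 11

Derivation:
I0 mul r2: issue@1 deps=(None,None) exec_start@1 write@2
I1 mul r2: issue@2 deps=(0,None) exec_start@2 write@4
I2 add r1: issue@3 deps=(1,None) exec_start@4 write@6
I3 mul r1: issue@4 deps=(2,None) exec_start@6 write@9
I4 mul r3: issue@5 deps=(None,1) exec_start@5 write@7
I5 add r2: issue@6 deps=(3,3) exec_start@9 write@11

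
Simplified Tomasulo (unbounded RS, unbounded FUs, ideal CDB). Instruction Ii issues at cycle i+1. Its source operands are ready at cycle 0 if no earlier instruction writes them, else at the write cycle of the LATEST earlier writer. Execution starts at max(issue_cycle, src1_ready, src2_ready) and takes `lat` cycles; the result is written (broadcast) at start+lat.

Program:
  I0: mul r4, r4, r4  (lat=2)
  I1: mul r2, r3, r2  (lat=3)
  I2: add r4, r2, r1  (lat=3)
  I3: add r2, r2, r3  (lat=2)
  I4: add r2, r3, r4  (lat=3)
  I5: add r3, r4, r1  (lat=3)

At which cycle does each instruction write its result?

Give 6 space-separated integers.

Answer: 3 5 8 7 11 11

Derivation:
I0 mul r4: issue@1 deps=(None,None) exec_start@1 write@3
I1 mul r2: issue@2 deps=(None,None) exec_start@2 write@5
I2 add r4: issue@3 deps=(1,None) exec_start@5 write@8
I3 add r2: issue@4 deps=(1,None) exec_start@5 write@7
I4 add r2: issue@5 deps=(None,2) exec_start@8 write@11
I5 add r3: issue@6 deps=(2,None) exec_start@8 write@11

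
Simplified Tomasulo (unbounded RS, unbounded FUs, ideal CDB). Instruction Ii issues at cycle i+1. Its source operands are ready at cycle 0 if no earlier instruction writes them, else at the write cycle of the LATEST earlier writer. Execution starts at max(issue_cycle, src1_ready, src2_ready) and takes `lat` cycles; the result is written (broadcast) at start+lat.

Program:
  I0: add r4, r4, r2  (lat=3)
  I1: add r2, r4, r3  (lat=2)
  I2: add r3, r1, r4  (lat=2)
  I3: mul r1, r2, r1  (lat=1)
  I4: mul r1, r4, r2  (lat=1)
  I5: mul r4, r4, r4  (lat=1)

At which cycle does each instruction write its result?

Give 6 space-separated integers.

I0 add r4: issue@1 deps=(None,None) exec_start@1 write@4
I1 add r2: issue@2 deps=(0,None) exec_start@4 write@6
I2 add r3: issue@3 deps=(None,0) exec_start@4 write@6
I3 mul r1: issue@4 deps=(1,None) exec_start@6 write@7
I4 mul r1: issue@5 deps=(0,1) exec_start@6 write@7
I5 mul r4: issue@6 deps=(0,0) exec_start@6 write@7

Answer: 4 6 6 7 7 7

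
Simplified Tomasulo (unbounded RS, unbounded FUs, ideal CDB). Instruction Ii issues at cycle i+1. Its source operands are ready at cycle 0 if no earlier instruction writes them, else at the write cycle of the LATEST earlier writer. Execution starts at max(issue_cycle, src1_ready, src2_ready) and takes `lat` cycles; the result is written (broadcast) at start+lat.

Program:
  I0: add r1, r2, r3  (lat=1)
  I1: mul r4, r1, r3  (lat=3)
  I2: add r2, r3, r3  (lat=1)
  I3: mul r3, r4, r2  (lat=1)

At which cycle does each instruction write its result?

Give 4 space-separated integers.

Answer: 2 5 4 6

Derivation:
I0 add r1: issue@1 deps=(None,None) exec_start@1 write@2
I1 mul r4: issue@2 deps=(0,None) exec_start@2 write@5
I2 add r2: issue@3 deps=(None,None) exec_start@3 write@4
I3 mul r3: issue@4 deps=(1,2) exec_start@5 write@6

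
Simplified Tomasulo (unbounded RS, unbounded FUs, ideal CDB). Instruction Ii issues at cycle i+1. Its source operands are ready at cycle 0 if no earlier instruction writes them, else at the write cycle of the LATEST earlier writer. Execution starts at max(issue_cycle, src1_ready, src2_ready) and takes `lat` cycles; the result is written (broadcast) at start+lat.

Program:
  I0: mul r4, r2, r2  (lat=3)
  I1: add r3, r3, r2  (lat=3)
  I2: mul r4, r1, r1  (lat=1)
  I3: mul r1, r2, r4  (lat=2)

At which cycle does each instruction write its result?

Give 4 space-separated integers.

Answer: 4 5 4 6

Derivation:
I0 mul r4: issue@1 deps=(None,None) exec_start@1 write@4
I1 add r3: issue@2 deps=(None,None) exec_start@2 write@5
I2 mul r4: issue@3 deps=(None,None) exec_start@3 write@4
I3 mul r1: issue@4 deps=(None,2) exec_start@4 write@6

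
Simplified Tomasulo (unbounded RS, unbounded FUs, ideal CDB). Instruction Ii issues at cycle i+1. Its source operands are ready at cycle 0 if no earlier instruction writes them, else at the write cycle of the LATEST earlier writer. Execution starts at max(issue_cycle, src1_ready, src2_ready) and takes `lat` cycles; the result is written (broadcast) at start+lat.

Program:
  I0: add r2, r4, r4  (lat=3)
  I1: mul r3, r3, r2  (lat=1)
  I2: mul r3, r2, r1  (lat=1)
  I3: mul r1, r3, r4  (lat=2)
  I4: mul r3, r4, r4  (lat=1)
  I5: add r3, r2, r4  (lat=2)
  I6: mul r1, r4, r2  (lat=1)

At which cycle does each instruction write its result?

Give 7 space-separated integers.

Answer: 4 5 5 7 6 8 8

Derivation:
I0 add r2: issue@1 deps=(None,None) exec_start@1 write@4
I1 mul r3: issue@2 deps=(None,0) exec_start@4 write@5
I2 mul r3: issue@3 deps=(0,None) exec_start@4 write@5
I3 mul r1: issue@4 deps=(2,None) exec_start@5 write@7
I4 mul r3: issue@5 deps=(None,None) exec_start@5 write@6
I5 add r3: issue@6 deps=(0,None) exec_start@6 write@8
I6 mul r1: issue@7 deps=(None,0) exec_start@7 write@8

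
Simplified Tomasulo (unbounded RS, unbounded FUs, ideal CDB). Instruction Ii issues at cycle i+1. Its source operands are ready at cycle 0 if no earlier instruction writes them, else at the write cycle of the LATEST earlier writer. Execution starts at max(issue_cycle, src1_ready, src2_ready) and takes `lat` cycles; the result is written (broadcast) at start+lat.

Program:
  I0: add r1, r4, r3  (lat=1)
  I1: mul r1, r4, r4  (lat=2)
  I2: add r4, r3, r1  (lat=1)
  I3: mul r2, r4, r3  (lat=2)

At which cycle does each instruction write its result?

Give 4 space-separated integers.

Answer: 2 4 5 7

Derivation:
I0 add r1: issue@1 deps=(None,None) exec_start@1 write@2
I1 mul r1: issue@2 deps=(None,None) exec_start@2 write@4
I2 add r4: issue@3 deps=(None,1) exec_start@4 write@5
I3 mul r2: issue@4 deps=(2,None) exec_start@5 write@7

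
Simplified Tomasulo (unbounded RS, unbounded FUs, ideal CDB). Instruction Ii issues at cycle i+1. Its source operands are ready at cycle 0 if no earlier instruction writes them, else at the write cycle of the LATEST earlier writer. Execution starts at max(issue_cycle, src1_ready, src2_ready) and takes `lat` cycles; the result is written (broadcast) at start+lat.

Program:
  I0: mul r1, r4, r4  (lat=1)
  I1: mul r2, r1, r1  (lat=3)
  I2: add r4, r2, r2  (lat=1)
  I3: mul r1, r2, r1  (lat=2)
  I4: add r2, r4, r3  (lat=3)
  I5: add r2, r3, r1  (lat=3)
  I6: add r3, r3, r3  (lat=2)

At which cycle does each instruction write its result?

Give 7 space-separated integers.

I0 mul r1: issue@1 deps=(None,None) exec_start@1 write@2
I1 mul r2: issue@2 deps=(0,0) exec_start@2 write@5
I2 add r4: issue@3 deps=(1,1) exec_start@5 write@6
I3 mul r1: issue@4 deps=(1,0) exec_start@5 write@7
I4 add r2: issue@5 deps=(2,None) exec_start@6 write@9
I5 add r2: issue@6 deps=(None,3) exec_start@7 write@10
I6 add r3: issue@7 deps=(None,None) exec_start@7 write@9

Answer: 2 5 6 7 9 10 9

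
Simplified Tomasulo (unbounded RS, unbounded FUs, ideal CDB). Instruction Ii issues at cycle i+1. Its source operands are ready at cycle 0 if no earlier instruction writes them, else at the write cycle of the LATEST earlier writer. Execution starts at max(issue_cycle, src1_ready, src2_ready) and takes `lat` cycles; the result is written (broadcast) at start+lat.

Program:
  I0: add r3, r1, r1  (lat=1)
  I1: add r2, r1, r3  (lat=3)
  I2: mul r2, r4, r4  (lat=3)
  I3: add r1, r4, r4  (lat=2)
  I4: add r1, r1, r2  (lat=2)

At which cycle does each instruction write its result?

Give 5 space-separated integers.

Answer: 2 5 6 6 8

Derivation:
I0 add r3: issue@1 deps=(None,None) exec_start@1 write@2
I1 add r2: issue@2 deps=(None,0) exec_start@2 write@5
I2 mul r2: issue@3 deps=(None,None) exec_start@3 write@6
I3 add r1: issue@4 deps=(None,None) exec_start@4 write@6
I4 add r1: issue@5 deps=(3,2) exec_start@6 write@8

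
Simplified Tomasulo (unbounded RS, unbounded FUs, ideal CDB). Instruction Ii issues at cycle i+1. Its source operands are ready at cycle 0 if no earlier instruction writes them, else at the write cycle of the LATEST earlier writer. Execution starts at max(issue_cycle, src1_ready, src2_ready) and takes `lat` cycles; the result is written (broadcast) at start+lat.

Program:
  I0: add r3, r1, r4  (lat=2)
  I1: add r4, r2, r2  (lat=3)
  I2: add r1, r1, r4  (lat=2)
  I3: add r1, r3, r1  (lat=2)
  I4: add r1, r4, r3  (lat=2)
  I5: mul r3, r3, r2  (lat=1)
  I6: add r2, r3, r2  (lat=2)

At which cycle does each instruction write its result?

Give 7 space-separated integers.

Answer: 3 5 7 9 7 7 9

Derivation:
I0 add r3: issue@1 deps=(None,None) exec_start@1 write@3
I1 add r4: issue@2 deps=(None,None) exec_start@2 write@5
I2 add r1: issue@3 deps=(None,1) exec_start@5 write@7
I3 add r1: issue@4 deps=(0,2) exec_start@7 write@9
I4 add r1: issue@5 deps=(1,0) exec_start@5 write@7
I5 mul r3: issue@6 deps=(0,None) exec_start@6 write@7
I6 add r2: issue@7 deps=(5,None) exec_start@7 write@9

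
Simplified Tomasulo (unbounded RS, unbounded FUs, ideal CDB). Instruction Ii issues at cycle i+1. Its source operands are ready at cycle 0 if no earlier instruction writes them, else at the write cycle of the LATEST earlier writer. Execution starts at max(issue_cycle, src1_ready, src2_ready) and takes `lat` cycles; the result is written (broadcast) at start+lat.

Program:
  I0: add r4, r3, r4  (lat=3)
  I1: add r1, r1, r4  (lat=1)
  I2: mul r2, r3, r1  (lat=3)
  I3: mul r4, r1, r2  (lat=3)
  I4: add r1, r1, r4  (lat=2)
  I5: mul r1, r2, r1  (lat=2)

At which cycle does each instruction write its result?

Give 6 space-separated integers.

I0 add r4: issue@1 deps=(None,None) exec_start@1 write@4
I1 add r1: issue@2 deps=(None,0) exec_start@4 write@5
I2 mul r2: issue@3 deps=(None,1) exec_start@5 write@8
I3 mul r4: issue@4 deps=(1,2) exec_start@8 write@11
I4 add r1: issue@5 deps=(1,3) exec_start@11 write@13
I5 mul r1: issue@6 deps=(2,4) exec_start@13 write@15

Answer: 4 5 8 11 13 15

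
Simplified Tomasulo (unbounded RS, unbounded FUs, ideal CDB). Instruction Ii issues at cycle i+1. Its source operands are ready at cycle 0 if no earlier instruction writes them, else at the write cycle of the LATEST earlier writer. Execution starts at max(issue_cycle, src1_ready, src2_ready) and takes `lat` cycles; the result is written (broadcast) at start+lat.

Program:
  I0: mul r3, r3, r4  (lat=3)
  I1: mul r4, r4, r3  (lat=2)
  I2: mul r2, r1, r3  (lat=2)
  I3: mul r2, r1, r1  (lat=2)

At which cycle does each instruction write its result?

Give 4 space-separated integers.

I0 mul r3: issue@1 deps=(None,None) exec_start@1 write@4
I1 mul r4: issue@2 deps=(None,0) exec_start@4 write@6
I2 mul r2: issue@3 deps=(None,0) exec_start@4 write@6
I3 mul r2: issue@4 deps=(None,None) exec_start@4 write@6

Answer: 4 6 6 6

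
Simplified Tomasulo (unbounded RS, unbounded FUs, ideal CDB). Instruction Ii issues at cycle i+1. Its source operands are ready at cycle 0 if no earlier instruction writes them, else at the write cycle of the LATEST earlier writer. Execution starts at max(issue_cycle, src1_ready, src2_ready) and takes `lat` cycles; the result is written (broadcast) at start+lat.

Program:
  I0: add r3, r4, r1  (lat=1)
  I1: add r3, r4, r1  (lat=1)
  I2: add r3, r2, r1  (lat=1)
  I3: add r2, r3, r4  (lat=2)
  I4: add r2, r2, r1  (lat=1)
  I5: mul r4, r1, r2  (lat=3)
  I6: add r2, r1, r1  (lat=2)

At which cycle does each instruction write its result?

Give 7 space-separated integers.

Answer: 2 3 4 6 7 10 9

Derivation:
I0 add r3: issue@1 deps=(None,None) exec_start@1 write@2
I1 add r3: issue@2 deps=(None,None) exec_start@2 write@3
I2 add r3: issue@3 deps=(None,None) exec_start@3 write@4
I3 add r2: issue@4 deps=(2,None) exec_start@4 write@6
I4 add r2: issue@5 deps=(3,None) exec_start@6 write@7
I5 mul r4: issue@6 deps=(None,4) exec_start@7 write@10
I6 add r2: issue@7 deps=(None,None) exec_start@7 write@9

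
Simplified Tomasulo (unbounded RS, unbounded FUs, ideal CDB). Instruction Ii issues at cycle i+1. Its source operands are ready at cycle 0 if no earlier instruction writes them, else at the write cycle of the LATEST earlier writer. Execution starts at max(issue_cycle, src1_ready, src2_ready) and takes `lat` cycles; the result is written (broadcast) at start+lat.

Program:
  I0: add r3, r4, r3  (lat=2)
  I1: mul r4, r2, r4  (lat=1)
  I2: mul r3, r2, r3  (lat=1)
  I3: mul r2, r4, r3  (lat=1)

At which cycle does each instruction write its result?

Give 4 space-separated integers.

I0 add r3: issue@1 deps=(None,None) exec_start@1 write@3
I1 mul r4: issue@2 deps=(None,None) exec_start@2 write@3
I2 mul r3: issue@3 deps=(None,0) exec_start@3 write@4
I3 mul r2: issue@4 deps=(1,2) exec_start@4 write@5

Answer: 3 3 4 5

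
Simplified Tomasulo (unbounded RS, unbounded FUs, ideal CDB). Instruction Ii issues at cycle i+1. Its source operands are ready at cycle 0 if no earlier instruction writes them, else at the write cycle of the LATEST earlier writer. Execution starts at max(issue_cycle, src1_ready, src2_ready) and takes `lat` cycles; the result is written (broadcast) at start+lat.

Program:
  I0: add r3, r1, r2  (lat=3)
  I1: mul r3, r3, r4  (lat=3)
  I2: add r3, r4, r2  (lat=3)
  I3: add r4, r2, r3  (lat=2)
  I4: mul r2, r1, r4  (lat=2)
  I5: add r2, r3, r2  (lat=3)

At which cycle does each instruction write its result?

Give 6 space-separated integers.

I0 add r3: issue@1 deps=(None,None) exec_start@1 write@4
I1 mul r3: issue@2 deps=(0,None) exec_start@4 write@7
I2 add r3: issue@3 deps=(None,None) exec_start@3 write@6
I3 add r4: issue@4 deps=(None,2) exec_start@6 write@8
I4 mul r2: issue@5 deps=(None,3) exec_start@8 write@10
I5 add r2: issue@6 deps=(2,4) exec_start@10 write@13

Answer: 4 7 6 8 10 13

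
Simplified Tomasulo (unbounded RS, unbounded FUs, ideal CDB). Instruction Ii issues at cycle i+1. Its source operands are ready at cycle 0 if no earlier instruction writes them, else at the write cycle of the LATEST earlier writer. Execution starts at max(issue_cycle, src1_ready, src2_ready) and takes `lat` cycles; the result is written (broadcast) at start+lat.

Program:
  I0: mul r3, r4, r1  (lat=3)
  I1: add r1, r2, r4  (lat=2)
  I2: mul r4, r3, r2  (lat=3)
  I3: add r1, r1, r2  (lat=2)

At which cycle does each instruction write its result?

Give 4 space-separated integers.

Answer: 4 4 7 6

Derivation:
I0 mul r3: issue@1 deps=(None,None) exec_start@1 write@4
I1 add r1: issue@2 deps=(None,None) exec_start@2 write@4
I2 mul r4: issue@3 deps=(0,None) exec_start@4 write@7
I3 add r1: issue@4 deps=(1,None) exec_start@4 write@6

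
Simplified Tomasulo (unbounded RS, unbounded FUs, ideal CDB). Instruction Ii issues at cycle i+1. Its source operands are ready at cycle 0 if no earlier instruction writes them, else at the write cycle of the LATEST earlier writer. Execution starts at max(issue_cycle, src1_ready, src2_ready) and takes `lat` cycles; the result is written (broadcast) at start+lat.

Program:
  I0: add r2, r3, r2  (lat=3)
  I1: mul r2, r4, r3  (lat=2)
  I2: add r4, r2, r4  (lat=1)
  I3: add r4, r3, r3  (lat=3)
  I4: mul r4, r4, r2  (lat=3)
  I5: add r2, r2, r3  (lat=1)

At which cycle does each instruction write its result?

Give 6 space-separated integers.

Answer: 4 4 5 7 10 7

Derivation:
I0 add r2: issue@1 deps=(None,None) exec_start@1 write@4
I1 mul r2: issue@2 deps=(None,None) exec_start@2 write@4
I2 add r4: issue@3 deps=(1,None) exec_start@4 write@5
I3 add r4: issue@4 deps=(None,None) exec_start@4 write@7
I4 mul r4: issue@5 deps=(3,1) exec_start@7 write@10
I5 add r2: issue@6 deps=(1,None) exec_start@6 write@7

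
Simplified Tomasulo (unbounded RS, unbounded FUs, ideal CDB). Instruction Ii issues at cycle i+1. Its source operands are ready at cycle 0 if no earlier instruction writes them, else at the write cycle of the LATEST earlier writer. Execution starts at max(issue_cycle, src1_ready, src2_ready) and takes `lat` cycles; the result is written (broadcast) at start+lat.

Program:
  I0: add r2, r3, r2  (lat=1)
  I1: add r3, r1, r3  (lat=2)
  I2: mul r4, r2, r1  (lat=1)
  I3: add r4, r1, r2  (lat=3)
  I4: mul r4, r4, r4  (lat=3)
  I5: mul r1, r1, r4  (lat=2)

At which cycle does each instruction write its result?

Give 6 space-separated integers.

Answer: 2 4 4 7 10 12

Derivation:
I0 add r2: issue@1 deps=(None,None) exec_start@1 write@2
I1 add r3: issue@2 deps=(None,None) exec_start@2 write@4
I2 mul r4: issue@3 deps=(0,None) exec_start@3 write@4
I3 add r4: issue@4 deps=(None,0) exec_start@4 write@7
I4 mul r4: issue@5 deps=(3,3) exec_start@7 write@10
I5 mul r1: issue@6 deps=(None,4) exec_start@10 write@12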